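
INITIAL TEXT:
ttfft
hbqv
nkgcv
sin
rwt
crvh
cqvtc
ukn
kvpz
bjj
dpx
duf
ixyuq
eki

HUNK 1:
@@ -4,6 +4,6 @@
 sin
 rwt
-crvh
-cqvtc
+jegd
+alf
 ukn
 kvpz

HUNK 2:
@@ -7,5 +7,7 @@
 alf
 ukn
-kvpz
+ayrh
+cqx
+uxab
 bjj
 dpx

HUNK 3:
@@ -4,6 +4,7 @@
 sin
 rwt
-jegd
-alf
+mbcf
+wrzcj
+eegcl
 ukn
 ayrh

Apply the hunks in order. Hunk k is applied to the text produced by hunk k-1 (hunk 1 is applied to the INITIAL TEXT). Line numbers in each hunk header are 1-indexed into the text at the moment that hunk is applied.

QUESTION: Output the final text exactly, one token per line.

Answer: ttfft
hbqv
nkgcv
sin
rwt
mbcf
wrzcj
eegcl
ukn
ayrh
cqx
uxab
bjj
dpx
duf
ixyuq
eki

Derivation:
Hunk 1: at line 4 remove [crvh,cqvtc] add [jegd,alf] -> 14 lines: ttfft hbqv nkgcv sin rwt jegd alf ukn kvpz bjj dpx duf ixyuq eki
Hunk 2: at line 7 remove [kvpz] add [ayrh,cqx,uxab] -> 16 lines: ttfft hbqv nkgcv sin rwt jegd alf ukn ayrh cqx uxab bjj dpx duf ixyuq eki
Hunk 3: at line 4 remove [jegd,alf] add [mbcf,wrzcj,eegcl] -> 17 lines: ttfft hbqv nkgcv sin rwt mbcf wrzcj eegcl ukn ayrh cqx uxab bjj dpx duf ixyuq eki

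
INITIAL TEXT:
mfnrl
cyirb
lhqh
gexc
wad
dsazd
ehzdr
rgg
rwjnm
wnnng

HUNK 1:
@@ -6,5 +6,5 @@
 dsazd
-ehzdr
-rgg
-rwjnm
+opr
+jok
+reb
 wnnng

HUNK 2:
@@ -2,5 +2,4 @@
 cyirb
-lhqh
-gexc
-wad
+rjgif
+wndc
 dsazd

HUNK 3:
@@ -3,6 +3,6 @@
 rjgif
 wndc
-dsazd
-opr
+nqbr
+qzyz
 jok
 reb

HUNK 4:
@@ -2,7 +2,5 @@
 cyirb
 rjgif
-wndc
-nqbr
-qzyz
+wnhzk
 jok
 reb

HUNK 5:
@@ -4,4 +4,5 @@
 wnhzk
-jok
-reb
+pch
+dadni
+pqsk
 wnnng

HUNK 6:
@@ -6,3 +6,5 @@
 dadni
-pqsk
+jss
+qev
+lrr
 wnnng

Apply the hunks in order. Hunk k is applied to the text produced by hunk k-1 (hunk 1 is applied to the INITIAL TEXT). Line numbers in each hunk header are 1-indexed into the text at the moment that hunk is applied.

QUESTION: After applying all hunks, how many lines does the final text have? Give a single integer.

Answer: 10

Derivation:
Hunk 1: at line 6 remove [ehzdr,rgg,rwjnm] add [opr,jok,reb] -> 10 lines: mfnrl cyirb lhqh gexc wad dsazd opr jok reb wnnng
Hunk 2: at line 2 remove [lhqh,gexc,wad] add [rjgif,wndc] -> 9 lines: mfnrl cyirb rjgif wndc dsazd opr jok reb wnnng
Hunk 3: at line 3 remove [dsazd,opr] add [nqbr,qzyz] -> 9 lines: mfnrl cyirb rjgif wndc nqbr qzyz jok reb wnnng
Hunk 4: at line 2 remove [wndc,nqbr,qzyz] add [wnhzk] -> 7 lines: mfnrl cyirb rjgif wnhzk jok reb wnnng
Hunk 5: at line 4 remove [jok,reb] add [pch,dadni,pqsk] -> 8 lines: mfnrl cyirb rjgif wnhzk pch dadni pqsk wnnng
Hunk 6: at line 6 remove [pqsk] add [jss,qev,lrr] -> 10 lines: mfnrl cyirb rjgif wnhzk pch dadni jss qev lrr wnnng
Final line count: 10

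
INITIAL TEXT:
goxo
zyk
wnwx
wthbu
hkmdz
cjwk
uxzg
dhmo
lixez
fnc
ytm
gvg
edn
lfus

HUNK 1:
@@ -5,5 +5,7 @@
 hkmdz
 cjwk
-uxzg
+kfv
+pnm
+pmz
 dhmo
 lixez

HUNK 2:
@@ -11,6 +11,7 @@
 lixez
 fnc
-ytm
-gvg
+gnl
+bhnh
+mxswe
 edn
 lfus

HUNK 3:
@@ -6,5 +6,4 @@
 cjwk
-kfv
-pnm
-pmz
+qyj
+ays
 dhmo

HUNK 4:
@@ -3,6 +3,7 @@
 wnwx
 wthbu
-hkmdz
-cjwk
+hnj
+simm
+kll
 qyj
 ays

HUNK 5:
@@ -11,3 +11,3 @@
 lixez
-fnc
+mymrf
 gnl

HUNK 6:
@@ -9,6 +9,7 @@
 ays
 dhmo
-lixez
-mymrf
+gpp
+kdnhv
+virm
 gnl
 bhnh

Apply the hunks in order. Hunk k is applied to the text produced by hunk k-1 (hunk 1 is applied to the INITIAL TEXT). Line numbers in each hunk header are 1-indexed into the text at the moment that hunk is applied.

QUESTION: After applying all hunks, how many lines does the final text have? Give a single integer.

Hunk 1: at line 5 remove [uxzg] add [kfv,pnm,pmz] -> 16 lines: goxo zyk wnwx wthbu hkmdz cjwk kfv pnm pmz dhmo lixez fnc ytm gvg edn lfus
Hunk 2: at line 11 remove [ytm,gvg] add [gnl,bhnh,mxswe] -> 17 lines: goxo zyk wnwx wthbu hkmdz cjwk kfv pnm pmz dhmo lixez fnc gnl bhnh mxswe edn lfus
Hunk 3: at line 6 remove [kfv,pnm,pmz] add [qyj,ays] -> 16 lines: goxo zyk wnwx wthbu hkmdz cjwk qyj ays dhmo lixez fnc gnl bhnh mxswe edn lfus
Hunk 4: at line 3 remove [hkmdz,cjwk] add [hnj,simm,kll] -> 17 lines: goxo zyk wnwx wthbu hnj simm kll qyj ays dhmo lixez fnc gnl bhnh mxswe edn lfus
Hunk 5: at line 11 remove [fnc] add [mymrf] -> 17 lines: goxo zyk wnwx wthbu hnj simm kll qyj ays dhmo lixez mymrf gnl bhnh mxswe edn lfus
Hunk 6: at line 9 remove [lixez,mymrf] add [gpp,kdnhv,virm] -> 18 lines: goxo zyk wnwx wthbu hnj simm kll qyj ays dhmo gpp kdnhv virm gnl bhnh mxswe edn lfus
Final line count: 18

Answer: 18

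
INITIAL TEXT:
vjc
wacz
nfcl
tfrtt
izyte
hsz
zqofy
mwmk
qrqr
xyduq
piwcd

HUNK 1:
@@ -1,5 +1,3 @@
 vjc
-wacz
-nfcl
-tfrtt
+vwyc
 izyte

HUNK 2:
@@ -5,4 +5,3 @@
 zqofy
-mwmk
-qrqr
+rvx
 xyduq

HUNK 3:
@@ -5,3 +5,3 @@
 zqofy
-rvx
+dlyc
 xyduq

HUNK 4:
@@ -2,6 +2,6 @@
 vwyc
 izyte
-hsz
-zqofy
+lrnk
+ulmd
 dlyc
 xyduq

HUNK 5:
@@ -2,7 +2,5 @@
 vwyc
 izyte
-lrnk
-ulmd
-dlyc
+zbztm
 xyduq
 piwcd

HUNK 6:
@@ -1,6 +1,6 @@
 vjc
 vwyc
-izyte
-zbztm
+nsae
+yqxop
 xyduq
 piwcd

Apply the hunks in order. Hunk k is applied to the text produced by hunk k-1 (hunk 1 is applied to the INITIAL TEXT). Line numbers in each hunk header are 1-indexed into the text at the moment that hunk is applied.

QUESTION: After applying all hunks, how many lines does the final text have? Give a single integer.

Hunk 1: at line 1 remove [wacz,nfcl,tfrtt] add [vwyc] -> 9 lines: vjc vwyc izyte hsz zqofy mwmk qrqr xyduq piwcd
Hunk 2: at line 5 remove [mwmk,qrqr] add [rvx] -> 8 lines: vjc vwyc izyte hsz zqofy rvx xyduq piwcd
Hunk 3: at line 5 remove [rvx] add [dlyc] -> 8 lines: vjc vwyc izyte hsz zqofy dlyc xyduq piwcd
Hunk 4: at line 2 remove [hsz,zqofy] add [lrnk,ulmd] -> 8 lines: vjc vwyc izyte lrnk ulmd dlyc xyduq piwcd
Hunk 5: at line 2 remove [lrnk,ulmd,dlyc] add [zbztm] -> 6 lines: vjc vwyc izyte zbztm xyduq piwcd
Hunk 6: at line 1 remove [izyte,zbztm] add [nsae,yqxop] -> 6 lines: vjc vwyc nsae yqxop xyduq piwcd
Final line count: 6

Answer: 6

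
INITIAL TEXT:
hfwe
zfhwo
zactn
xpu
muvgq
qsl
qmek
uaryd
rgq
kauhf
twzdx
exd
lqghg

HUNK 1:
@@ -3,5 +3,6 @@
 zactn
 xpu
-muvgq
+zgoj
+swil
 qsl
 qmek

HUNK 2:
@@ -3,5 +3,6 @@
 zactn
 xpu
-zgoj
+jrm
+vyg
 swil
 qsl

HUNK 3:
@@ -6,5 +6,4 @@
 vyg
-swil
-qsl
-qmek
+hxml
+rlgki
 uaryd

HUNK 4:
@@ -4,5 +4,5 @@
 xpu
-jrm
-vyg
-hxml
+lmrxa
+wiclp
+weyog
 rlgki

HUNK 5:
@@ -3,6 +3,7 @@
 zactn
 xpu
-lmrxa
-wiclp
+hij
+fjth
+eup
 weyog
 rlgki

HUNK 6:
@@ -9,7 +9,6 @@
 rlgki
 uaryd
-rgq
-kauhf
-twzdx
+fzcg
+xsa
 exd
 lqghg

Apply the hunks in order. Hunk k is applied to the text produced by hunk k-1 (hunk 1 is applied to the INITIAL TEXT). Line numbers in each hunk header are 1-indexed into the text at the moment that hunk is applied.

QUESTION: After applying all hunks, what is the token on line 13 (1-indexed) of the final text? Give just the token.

Hunk 1: at line 3 remove [muvgq] add [zgoj,swil] -> 14 lines: hfwe zfhwo zactn xpu zgoj swil qsl qmek uaryd rgq kauhf twzdx exd lqghg
Hunk 2: at line 3 remove [zgoj] add [jrm,vyg] -> 15 lines: hfwe zfhwo zactn xpu jrm vyg swil qsl qmek uaryd rgq kauhf twzdx exd lqghg
Hunk 3: at line 6 remove [swil,qsl,qmek] add [hxml,rlgki] -> 14 lines: hfwe zfhwo zactn xpu jrm vyg hxml rlgki uaryd rgq kauhf twzdx exd lqghg
Hunk 4: at line 4 remove [jrm,vyg,hxml] add [lmrxa,wiclp,weyog] -> 14 lines: hfwe zfhwo zactn xpu lmrxa wiclp weyog rlgki uaryd rgq kauhf twzdx exd lqghg
Hunk 5: at line 3 remove [lmrxa,wiclp] add [hij,fjth,eup] -> 15 lines: hfwe zfhwo zactn xpu hij fjth eup weyog rlgki uaryd rgq kauhf twzdx exd lqghg
Hunk 6: at line 9 remove [rgq,kauhf,twzdx] add [fzcg,xsa] -> 14 lines: hfwe zfhwo zactn xpu hij fjth eup weyog rlgki uaryd fzcg xsa exd lqghg
Final line 13: exd

Answer: exd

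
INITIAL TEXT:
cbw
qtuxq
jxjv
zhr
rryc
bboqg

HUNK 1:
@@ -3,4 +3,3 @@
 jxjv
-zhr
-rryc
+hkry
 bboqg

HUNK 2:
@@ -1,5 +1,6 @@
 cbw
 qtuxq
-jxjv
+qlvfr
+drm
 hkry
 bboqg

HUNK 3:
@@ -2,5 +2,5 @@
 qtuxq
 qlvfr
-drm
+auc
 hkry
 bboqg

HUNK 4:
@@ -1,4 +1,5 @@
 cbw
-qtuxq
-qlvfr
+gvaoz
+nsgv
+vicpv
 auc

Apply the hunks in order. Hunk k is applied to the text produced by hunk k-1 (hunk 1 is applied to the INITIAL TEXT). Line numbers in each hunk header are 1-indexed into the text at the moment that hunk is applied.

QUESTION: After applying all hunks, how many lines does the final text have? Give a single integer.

Hunk 1: at line 3 remove [zhr,rryc] add [hkry] -> 5 lines: cbw qtuxq jxjv hkry bboqg
Hunk 2: at line 1 remove [jxjv] add [qlvfr,drm] -> 6 lines: cbw qtuxq qlvfr drm hkry bboqg
Hunk 3: at line 2 remove [drm] add [auc] -> 6 lines: cbw qtuxq qlvfr auc hkry bboqg
Hunk 4: at line 1 remove [qtuxq,qlvfr] add [gvaoz,nsgv,vicpv] -> 7 lines: cbw gvaoz nsgv vicpv auc hkry bboqg
Final line count: 7

Answer: 7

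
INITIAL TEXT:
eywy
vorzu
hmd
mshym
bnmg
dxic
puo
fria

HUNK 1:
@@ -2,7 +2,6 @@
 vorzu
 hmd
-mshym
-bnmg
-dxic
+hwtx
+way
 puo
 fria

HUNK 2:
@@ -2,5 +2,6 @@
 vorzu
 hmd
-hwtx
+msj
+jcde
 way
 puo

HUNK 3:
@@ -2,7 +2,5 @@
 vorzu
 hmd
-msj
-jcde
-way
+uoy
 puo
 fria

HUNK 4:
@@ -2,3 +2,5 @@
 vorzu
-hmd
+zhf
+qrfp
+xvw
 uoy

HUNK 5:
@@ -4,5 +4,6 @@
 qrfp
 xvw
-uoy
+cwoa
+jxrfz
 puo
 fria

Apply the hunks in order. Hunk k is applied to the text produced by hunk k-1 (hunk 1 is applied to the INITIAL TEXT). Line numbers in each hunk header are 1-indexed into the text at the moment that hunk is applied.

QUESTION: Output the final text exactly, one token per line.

Hunk 1: at line 2 remove [mshym,bnmg,dxic] add [hwtx,way] -> 7 lines: eywy vorzu hmd hwtx way puo fria
Hunk 2: at line 2 remove [hwtx] add [msj,jcde] -> 8 lines: eywy vorzu hmd msj jcde way puo fria
Hunk 3: at line 2 remove [msj,jcde,way] add [uoy] -> 6 lines: eywy vorzu hmd uoy puo fria
Hunk 4: at line 2 remove [hmd] add [zhf,qrfp,xvw] -> 8 lines: eywy vorzu zhf qrfp xvw uoy puo fria
Hunk 5: at line 4 remove [uoy] add [cwoa,jxrfz] -> 9 lines: eywy vorzu zhf qrfp xvw cwoa jxrfz puo fria

Answer: eywy
vorzu
zhf
qrfp
xvw
cwoa
jxrfz
puo
fria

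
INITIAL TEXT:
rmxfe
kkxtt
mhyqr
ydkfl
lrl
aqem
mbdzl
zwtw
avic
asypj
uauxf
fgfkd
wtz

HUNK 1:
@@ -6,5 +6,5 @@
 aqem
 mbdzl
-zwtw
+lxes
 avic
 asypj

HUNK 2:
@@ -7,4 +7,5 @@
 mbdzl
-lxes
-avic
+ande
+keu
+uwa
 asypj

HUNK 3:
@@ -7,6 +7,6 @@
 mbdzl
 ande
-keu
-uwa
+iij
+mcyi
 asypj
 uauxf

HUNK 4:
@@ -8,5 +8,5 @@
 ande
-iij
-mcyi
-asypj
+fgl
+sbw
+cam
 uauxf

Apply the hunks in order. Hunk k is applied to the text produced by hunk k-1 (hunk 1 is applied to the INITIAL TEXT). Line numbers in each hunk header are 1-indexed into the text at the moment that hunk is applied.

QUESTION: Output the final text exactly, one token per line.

Answer: rmxfe
kkxtt
mhyqr
ydkfl
lrl
aqem
mbdzl
ande
fgl
sbw
cam
uauxf
fgfkd
wtz

Derivation:
Hunk 1: at line 6 remove [zwtw] add [lxes] -> 13 lines: rmxfe kkxtt mhyqr ydkfl lrl aqem mbdzl lxes avic asypj uauxf fgfkd wtz
Hunk 2: at line 7 remove [lxes,avic] add [ande,keu,uwa] -> 14 lines: rmxfe kkxtt mhyqr ydkfl lrl aqem mbdzl ande keu uwa asypj uauxf fgfkd wtz
Hunk 3: at line 7 remove [keu,uwa] add [iij,mcyi] -> 14 lines: rmxfe kkxtt mhyqr ydkfl lrl aqem mbdzl ande iij mcyi asypj uauxf fgfkd wtz
Hunk 4: at line 8 remove [iij,mcyi,asypj] add [fgl,sbw,cam] -> 14 lines: rmxfe kkxtt mhyqr ydkfl lrl aqem mbdzl ande fgl sbw cam uauxf fgfkd wtz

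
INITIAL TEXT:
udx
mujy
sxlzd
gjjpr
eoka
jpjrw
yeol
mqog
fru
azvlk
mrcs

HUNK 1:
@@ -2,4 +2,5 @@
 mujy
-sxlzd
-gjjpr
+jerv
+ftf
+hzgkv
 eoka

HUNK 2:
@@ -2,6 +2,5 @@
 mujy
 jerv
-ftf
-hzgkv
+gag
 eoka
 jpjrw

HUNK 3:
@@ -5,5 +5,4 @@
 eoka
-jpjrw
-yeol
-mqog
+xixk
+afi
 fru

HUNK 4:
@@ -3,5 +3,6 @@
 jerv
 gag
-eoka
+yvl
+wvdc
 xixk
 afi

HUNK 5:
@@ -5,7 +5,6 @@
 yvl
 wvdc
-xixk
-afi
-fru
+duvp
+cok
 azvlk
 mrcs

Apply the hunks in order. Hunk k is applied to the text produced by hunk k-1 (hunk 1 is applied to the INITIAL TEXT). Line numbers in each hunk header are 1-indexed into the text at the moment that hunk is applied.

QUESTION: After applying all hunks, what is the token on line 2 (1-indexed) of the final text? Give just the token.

Hunk 1: at line 2 remove [sxlzd,gjjpr] add [jerv,ftf,hzgkv] -> 12 lines: udx mujy jerv ftf hzgkv eoka jpjrw yeol mqog fru azvlk mrcs
Hunk 2: at line 2 remove [ftf,hzgkv] add [gag] -> 11 lines: udx mujy jerv gag eoka jpjrw yeol mqog fru azvlk mrcs
Hunk 3: at line 5 remove [jpjrw,yeol,mqog] add [xixk,afi] -> 10 lines: udx mujy jerv gag eoka xixk afi fru azvlk mrcs
Hunk 4: at line 3 remove [eoka] add [yvl,wvdc] -> 11 lines: udx mujy jerv gag yvl wvdc xixk afi fru azvlk mrcs
Hunk 5: at line 5 remove [xixk,afi,fru] add [duvp,cok] -> 10 lines: udx mujy jerv gag yvl wvdc duvp cok azvlk mrcs
Final line 2: mujy

Answer: mujy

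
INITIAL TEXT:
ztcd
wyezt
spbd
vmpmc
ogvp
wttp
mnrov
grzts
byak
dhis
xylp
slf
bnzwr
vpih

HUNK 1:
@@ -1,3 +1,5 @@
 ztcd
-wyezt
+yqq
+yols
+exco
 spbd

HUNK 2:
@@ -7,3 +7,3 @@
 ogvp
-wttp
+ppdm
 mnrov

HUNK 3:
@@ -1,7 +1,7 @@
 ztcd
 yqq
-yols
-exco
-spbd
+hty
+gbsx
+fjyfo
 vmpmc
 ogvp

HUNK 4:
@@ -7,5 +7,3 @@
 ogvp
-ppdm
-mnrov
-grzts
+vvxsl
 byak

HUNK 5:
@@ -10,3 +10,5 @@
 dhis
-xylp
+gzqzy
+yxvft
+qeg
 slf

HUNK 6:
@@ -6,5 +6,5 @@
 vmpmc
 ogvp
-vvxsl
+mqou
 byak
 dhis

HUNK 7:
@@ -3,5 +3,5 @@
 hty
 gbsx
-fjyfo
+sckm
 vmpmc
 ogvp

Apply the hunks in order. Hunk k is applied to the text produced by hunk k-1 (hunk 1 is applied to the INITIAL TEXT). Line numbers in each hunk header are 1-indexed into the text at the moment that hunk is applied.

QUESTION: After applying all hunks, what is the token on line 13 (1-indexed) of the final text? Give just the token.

Hunk 1: at line 1 remove [wyezt] add [yqq,yols,exco] -> 16 lines: ztcd yqq yols exco spbd vmpmc ogvp wttp mnrov grzts byak dhis xylp slf bnzwr vpih
Hunk 2: at line 7 remove [wttp] add [ppdm] -> 16 lines: ztcd yqq yols exco spbd vmpmc ogvp ppdm mnrov grzts byak dhis xylp slf bnzwr vpih
Hunk 3: at line 1 remove [yols,exco,spbd] add [hty,gbsx,fjyfo] -> 16 lines: ztcd yqq hty gbsx fjyfo vmpmc ogvp ppdm mnrov grzts byak dhis xylp slf bnzwr vpih
Hunk 4: at line 7 remove [ppdm,mnrov,grzts] add [vvxsl] -> 14 lines: ztcd yqq hty gbsx fjyfo vmpmc ogvp vvxsl byak dhis xylp slf bnzwr vpih
Hunk 5: at line 10 remove [xylp] add [gzqzy,yxvft,qeg] -> 16 lines: ztcd yqq hty gbsx fjyfo vmpmc ogvp vvxsl byak dhis gzqzy yxvft qeg slf bnzwr vpih
Hunk 6: at line 6 remove [vvxsl] add [mqou] -> 16 lines: ztcd yqq hty gbsx fjyfo vmpmc ogvp mqou byak dhis gzqzy yxvft qeg slf bnzwr vpih
Hunk 7: at line 3 remove [fjyfo] add [sckm] -> 16 lines: ztcd yqq hty gbsx sckm vmpmc ogvp mqou byak dhis gzqzy yxvft qeg slf bnzwr vpih
Final line 13: qeg

Answer: qeg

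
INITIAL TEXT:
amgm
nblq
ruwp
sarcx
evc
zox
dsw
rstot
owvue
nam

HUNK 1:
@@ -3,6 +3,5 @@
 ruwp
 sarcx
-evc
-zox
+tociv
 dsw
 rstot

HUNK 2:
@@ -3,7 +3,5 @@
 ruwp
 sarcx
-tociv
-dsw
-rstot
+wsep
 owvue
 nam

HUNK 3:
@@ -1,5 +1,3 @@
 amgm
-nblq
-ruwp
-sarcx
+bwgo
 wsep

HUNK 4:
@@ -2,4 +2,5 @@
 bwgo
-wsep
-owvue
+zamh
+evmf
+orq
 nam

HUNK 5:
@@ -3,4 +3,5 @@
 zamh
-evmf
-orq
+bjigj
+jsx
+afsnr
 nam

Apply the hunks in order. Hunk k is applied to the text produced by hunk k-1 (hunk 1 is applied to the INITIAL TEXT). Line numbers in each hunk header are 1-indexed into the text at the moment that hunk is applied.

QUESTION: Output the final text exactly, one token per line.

Answer: amgm
bwgo
zamh
bjigj
jsx
afsnr
nam

Derivation:
Hunk 1: at line 3 remove [evc,zox] add [tociv] -> 9 lines: amgm nblq ruwp sarcx tociv dsw rstot owvue nam
Hunk 2: at line 3 remove [tociv,dsw,rstot] add [wsep] -> 7 lines: amgm nblq ruwp sarcx wsep owvue nam
Hunk 3: at line 1 remove [nblq,ruwp,sarcx] add [bwgo] -> 5 lines: amgm bwgo wsep owvue nam
Hunk 4: at line 2 remove [wsep,owvue] add [zamh,evmf,orq] -> 6 lines: amgm bwgo zamh evmf orq nam
Hunk 5: at line 3 remove [evmf,orq] add [bjigj,jsx,afsnr] -> 7 lines: amgm bwgo zamh bjigj jsx afsnr nam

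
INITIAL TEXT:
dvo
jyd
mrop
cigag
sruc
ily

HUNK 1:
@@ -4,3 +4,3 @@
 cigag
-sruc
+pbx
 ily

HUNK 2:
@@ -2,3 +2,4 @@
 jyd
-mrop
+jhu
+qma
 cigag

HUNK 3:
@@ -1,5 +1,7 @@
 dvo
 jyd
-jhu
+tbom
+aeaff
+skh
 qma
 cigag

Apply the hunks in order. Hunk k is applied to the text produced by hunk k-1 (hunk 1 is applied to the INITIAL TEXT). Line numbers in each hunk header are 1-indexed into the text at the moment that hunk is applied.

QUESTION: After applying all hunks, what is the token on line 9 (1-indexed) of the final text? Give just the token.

Answer: ily

Derivation:
Hunk 1: at line 4 remove [sruc] add [pbx] -> 6 lines: dvo jyd mrop cigag pbx ily
Hunk 2: at line 2 remove [mrop] add [jhu,qma] -> 7 lines: dvo jyd jhu qma cigag pbx ily
Hunk 3: at line 1 remove [jhu] add [tbom,aeaff,skh] -> 9 lines: dvo jyd tbom aeaff skh qma cigag pbx ily
Final line 9: ily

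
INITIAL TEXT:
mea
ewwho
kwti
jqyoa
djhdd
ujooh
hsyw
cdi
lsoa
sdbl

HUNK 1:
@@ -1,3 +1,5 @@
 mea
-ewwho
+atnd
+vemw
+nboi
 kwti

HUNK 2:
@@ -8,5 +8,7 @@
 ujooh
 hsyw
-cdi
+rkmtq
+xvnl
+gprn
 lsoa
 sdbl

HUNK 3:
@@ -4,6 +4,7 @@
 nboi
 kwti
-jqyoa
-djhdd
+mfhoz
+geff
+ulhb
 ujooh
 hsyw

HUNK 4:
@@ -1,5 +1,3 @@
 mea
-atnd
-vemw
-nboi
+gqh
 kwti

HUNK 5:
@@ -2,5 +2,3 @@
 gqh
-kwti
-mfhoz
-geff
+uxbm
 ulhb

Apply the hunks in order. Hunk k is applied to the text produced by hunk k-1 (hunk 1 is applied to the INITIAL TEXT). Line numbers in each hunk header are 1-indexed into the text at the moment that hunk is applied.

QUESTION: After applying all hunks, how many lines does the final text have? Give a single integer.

Hunk 1: at line 1 remove [ewwho] add [atnd,vemw,nboi] -> 12 lines: mea atnd vemw nboi kwti jqyoa djhdd ujooh hsyw cdi lsoa sdbl
Hunk 2: at line 8 remove [cdi] add [rkmtq,xvnl,gprn] -> 14 lines: mea atnd vemw nboi kwti jqyoa djhdd ujooh hsyw rkmtq xvnl gprn lsoa sdbl
Hunk 3: at line 4 remove [jqyoa,djhdd] add [mfhoz,geff,ulhb] -> 15 lines: mea atnd vemw nboi kwti mfhoz geff ulhb ujooh hsyw rkmtq xvnl gprn lsoa sdbl
Hunk 4: at line 1 remove [atnd,vemw,nboi] add [gqh] -> 13 lines: mea gqh kwti mfhoz geff ulhb ujooh hsyw rkmtq xvnl gprn lsoa sdbl
Hunk 5: at line 2 remove [kwti,mfhoz,geff] add [uxbm] -> 11 lines: mea gqh uxbm ulhb ujooh hsyw rkmtq xvnl gprn lsoa sdbl
Final line count: 11

Answer: 11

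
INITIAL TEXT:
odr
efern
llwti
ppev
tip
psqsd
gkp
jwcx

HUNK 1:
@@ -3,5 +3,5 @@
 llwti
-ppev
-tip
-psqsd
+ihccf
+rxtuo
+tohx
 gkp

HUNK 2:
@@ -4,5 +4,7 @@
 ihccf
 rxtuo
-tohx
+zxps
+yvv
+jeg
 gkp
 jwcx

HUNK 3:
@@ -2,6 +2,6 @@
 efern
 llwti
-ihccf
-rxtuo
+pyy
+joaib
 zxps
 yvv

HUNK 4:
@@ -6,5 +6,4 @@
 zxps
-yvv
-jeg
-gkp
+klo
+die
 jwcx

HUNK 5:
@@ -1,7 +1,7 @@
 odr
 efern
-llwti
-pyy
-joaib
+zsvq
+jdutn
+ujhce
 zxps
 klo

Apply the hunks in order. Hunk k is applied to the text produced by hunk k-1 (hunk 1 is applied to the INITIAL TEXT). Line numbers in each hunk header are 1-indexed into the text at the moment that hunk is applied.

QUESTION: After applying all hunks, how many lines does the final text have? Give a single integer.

Hunk 1: at line 3 remove [ppev,tip,psqsd] add [ihccf,rxtuo,tohx] -> 8 lines: odr efern llwti ihccf rxtuo tohx gkp jwcx
Hunk 2: at line 4 remove [tohx] add [zxps,yvv,jeg] -> 10 lines: odr efern llwti ihccf rxtuo zxps yvv jeg gkp jwcx
Hunk 3: at line 2 remove [ihccf,rxtuo] add [pyy,joaib] -> 10 lines: odr efern llwti pyy joaib zxps yvv jeg gkp jwcx
Hunk 4: at line 6 remove [yvv,jeg,gkp] add [klo,die] -> 9 lines: odr efern llwti pyy joaib zxps klo die jwcx
Hunk 5: at line 1 remove [llwti,pyy,joaib] add [zsvq,jdutn,ujhce] -> 9 lines: odr efern zsvq jdutn ujhce zxps klo die jwcx
Final line count: 9

Answer: 9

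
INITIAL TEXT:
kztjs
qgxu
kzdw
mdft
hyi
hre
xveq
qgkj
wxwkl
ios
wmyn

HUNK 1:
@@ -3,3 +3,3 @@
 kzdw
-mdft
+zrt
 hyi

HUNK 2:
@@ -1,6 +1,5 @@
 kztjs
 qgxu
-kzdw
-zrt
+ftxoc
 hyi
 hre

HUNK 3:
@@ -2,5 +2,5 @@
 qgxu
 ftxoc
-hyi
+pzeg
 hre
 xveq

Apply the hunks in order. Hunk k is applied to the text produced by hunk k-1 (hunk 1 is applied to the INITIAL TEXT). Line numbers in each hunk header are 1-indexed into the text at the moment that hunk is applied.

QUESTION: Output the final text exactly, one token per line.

Answer: kztjs
qgxu
ftxoc
pzeg
hre
xveq
qgkj
wxwkl
ios
wmyn

Derivation:
Hunk 1: at line 3 remove [mdft] add [zrt] -> 11 lines: kztjs qgxu kzdw zrt hyi hre xveq qgkj wxwkl ios wmyn
Hunk 2: at line 1 remove [kzdw,zrt] add [ftxoc] -> 10 lines: kztjs qgxu ftxoc hyi hre xveq qgkj wxwkl ios wmyn
Hunk 3: at line 2 remove [hyi] add [pzeg] -> 10 lines: kztjs qgxu ftxoc pzeg hre xveq qgkj wxwkl ios wmyn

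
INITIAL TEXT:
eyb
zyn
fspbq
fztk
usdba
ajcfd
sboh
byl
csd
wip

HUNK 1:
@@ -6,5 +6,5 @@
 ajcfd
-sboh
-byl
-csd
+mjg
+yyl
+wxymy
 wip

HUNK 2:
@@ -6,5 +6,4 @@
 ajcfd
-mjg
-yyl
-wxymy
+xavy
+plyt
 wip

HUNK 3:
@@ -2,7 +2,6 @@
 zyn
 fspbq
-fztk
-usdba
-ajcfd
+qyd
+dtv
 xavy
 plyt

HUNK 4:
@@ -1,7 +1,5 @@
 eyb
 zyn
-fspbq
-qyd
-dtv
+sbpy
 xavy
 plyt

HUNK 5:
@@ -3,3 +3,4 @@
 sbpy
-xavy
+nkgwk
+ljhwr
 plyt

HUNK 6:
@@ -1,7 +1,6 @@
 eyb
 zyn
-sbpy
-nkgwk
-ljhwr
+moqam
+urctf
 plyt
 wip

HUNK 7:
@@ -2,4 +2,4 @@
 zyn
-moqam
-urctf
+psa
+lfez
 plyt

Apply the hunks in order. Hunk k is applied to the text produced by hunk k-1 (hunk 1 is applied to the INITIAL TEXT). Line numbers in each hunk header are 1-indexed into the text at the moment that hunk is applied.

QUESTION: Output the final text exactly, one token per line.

Hunk 1: at line 6 remove [sboh,byl,csd] add [mjg,yyl,wxymy] -> 10 lines: eyb zyn fspbq fztk usdba ajcfd mjg yyl wxymy wip
Hunk 2: at line 6 remove [mjg,yyl,wxymy] add [xavy,plyt] -> 9 lines: eyb zyn fspbq fztk usdba ajcfd xavy plyt wip
Hunk 3: at line 2 remove [fztk,usdba,ajcfd] add [qyd,dtv] -> 8 lines: eyb zyn fspbq qyd dtv xavy plyt wip
Hunk 4: at line 1 remove [fspbq,qyd,dtv] add [sbpy] -> 6 lines: eyb zyn sbpy xavy plyt wip
Hunk 5: at line 3 remove [xavy] add [nkgwk,ljhwr] -> 7 lines: eyb zyn sbpy nkgwk ljhwr plyt wip
Hunk 6: at line 1 remove [sbpy,nkgwk,ljhwr] add [moqam,urctf] -> 6 lines: eyb zyn moqam urctf plyt wip
Hunk 7: at line 2 remove [moqam,urctf] add [psa,lfez] -> 6 lines: eyb zyn psa lfez plyt wip

Answer: eyb
zyn
psa
lfez
plyt
wip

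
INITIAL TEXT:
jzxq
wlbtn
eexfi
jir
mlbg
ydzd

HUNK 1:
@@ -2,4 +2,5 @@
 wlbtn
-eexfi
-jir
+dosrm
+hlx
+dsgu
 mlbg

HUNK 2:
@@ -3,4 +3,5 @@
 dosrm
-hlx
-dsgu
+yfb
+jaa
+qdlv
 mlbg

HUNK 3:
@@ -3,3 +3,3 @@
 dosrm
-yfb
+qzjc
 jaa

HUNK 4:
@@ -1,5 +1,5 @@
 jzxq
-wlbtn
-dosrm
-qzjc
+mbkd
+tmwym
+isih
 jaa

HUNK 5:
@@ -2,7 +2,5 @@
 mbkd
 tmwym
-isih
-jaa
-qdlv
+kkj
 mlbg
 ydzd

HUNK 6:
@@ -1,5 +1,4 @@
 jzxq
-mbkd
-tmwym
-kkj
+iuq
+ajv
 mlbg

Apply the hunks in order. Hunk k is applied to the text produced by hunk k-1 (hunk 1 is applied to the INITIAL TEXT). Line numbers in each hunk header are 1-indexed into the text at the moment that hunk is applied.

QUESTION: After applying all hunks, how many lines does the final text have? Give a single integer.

Answer: 5

Derivation:
Hunk 1: at line 2 remove [eexfi,jir] add [dosrm,hlx,dsgu] -> 7 lines: jzxq wlbtn dosrm hlx dsgu mlbg ydzd
Hunk 2: at line 3 remove [hlx,dsgu] add [yfb,jaa,qdlv] -> 8 lines: jzxq wlbtn dosrm yfb jaa qdlv mlbg ydzd
Hunk 3: at line 3 remove [yfb] add [qzjc] -> 8 lines: jzxq wlbtn dosrm qzjc jaa qdlv mlbg ydzd
Hunk 4: at line 1 remove [wlbtn,dosrm,qzjc] add [mbkd,tmwym,isih] -> 8 lines: jzxq mbkd tmwym isih jaa qdlv mlbg ydzd
Hunk 5: at line 2 remove [isih,jaa,qdlv] add [kkj] -> 6 lines: jzxq mbkd tmwym kkj mlbg ydzd
Hunk 6: at line 1 remove [mbkd,tmwym,kkj] add [iuq,ajv] -> 5 lines: jzxq iuq ajv mlbg ydzd
Final line count: 5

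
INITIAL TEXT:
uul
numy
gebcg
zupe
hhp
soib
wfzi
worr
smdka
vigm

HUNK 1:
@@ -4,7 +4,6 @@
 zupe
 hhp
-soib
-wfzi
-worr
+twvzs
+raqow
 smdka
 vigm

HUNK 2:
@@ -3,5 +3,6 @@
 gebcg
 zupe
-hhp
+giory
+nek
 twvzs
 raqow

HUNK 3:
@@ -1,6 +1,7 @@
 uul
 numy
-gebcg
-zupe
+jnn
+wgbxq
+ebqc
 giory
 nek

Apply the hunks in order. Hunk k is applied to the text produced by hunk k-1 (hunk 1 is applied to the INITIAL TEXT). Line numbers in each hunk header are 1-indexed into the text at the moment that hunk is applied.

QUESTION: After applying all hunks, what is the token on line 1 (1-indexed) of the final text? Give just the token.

Answer: uul

Derivation:
Hunk 1: at line 4 remove [soib,wfzi,worr] add [twvzs,raqow] -> 9 lines: uul numy gebcg zupe hhp twvzs raqow smdka vigm
Hunk 2: at line 3 remove [hhp] add [giory,nek] -> 10 lines: uul numy gebcg zupe giory nek twvzs raqow smdka vigm
Hunk 3: at line 1 remove [gebcg,zupe] add [jnn,wgbxq,ebqc] -> 11 lines: uul numy jnn wgbxq ebqc giory nek twvzs raqow smdka vigm
Final line 1: uul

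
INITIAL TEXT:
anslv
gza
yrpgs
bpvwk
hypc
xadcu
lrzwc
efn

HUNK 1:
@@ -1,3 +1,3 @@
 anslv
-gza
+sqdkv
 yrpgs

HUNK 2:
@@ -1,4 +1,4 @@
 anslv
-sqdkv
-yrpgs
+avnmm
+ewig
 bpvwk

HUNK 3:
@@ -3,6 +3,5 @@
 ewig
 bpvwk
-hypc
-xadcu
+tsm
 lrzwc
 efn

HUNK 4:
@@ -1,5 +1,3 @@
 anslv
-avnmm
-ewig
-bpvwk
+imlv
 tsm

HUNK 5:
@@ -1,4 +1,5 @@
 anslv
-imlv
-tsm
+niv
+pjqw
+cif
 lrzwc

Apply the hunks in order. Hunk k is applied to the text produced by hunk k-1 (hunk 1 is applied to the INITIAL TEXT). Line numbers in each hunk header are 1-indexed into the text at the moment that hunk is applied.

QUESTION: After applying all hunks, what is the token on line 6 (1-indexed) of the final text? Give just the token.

Hunk 1: at line 1 remove [gza] add [sqdkv] -> 8 lines: anslv sqdkv yrpgs bpvwk hypc xadcu lrzwc efn
Hunk 2: at line 1 remove [sqdkv,yrpgs] add [avnmm,ewig] -> 8 lines: anslv avnmm ewig bpvwk hypc xadcu lrzwc efn
Hunk 3: at line 3 remove [hypc,xadcu] add [tsm] -> 7 lines: anslv avnmm ewig bpvwk tsm lrzwc efn
Hunk 4: at line 1 remove [avnmm,ewig,bpvwk] add [imlv] -> 5 lines: anslv imlv tsm lrzwc efn
Hunk 5: at line 1 remove [imlv,tsm] add [niv,pjqw,cif] -> 6 lines: anslv niv pjqw cif lrzwc efn
Final line 6: efn

Answer: efn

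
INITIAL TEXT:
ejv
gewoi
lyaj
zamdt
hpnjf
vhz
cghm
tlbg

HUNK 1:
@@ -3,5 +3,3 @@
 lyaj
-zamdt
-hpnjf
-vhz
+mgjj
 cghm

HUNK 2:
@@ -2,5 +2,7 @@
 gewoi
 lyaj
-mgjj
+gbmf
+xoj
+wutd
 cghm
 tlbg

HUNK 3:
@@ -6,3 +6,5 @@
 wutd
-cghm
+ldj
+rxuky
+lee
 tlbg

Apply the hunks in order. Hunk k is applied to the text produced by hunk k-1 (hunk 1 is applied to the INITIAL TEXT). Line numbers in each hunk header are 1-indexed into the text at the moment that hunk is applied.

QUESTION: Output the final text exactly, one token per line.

Answer: ejv
gewoi
lyaj
gbmf
xoj
wutd
ldj
rxuky
lee
tlbg

Derivation:
Hunk 1: at line 3 remove [zamdt,hpnjf,vhz] add [mgjj] -> 6 lines: ejv gewoi lyaj mgjj cghm tlbg
Hunk 2: at line 2 remove [mgjj] add [gbmf,xoj,wutd] -> 8 lines: ejv gewoi lyaj gbmf xoj wutd cghm tlbg
Hunk 3: at line 6 remove [cghm] add [ldj,rxuky,lee] -> 10 lines: ejv gewoi lyaj gbmf xoj wutd ldj rxuky lee tlbg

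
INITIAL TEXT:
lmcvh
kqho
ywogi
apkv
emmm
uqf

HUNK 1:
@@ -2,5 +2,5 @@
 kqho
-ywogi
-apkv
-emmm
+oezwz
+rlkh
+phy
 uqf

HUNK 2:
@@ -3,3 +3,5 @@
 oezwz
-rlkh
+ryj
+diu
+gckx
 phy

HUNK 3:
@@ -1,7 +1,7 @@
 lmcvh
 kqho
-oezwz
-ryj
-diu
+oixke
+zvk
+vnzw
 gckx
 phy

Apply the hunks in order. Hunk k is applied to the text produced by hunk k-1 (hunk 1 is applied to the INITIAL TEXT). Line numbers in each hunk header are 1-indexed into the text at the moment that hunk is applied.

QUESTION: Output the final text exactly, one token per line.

Answer: lmcvh
kqho
oixke
zvk
vnzw
gckx
phy
uqf

Derivation:
Hunk 1: at line 2 remove [ywogi,apkv,emmm] add [oezwz,rlkh,phy] -> 6 lines: lmcvh kqho oezwz rlkh phy uqf
Hunk 2: at line 3 remove [rlkh] add [ryj,diu,gckx] -> 8 lines: lmcvh kqho oezwz ryj diu gckx phy uqf
Hunk 3: at line 1 remove [oezwz,ryj,diu] add [oixke,zvk,vnzw] -> 8 lines: lmcvh kqho oixke zvk vnzw gckx phy uqf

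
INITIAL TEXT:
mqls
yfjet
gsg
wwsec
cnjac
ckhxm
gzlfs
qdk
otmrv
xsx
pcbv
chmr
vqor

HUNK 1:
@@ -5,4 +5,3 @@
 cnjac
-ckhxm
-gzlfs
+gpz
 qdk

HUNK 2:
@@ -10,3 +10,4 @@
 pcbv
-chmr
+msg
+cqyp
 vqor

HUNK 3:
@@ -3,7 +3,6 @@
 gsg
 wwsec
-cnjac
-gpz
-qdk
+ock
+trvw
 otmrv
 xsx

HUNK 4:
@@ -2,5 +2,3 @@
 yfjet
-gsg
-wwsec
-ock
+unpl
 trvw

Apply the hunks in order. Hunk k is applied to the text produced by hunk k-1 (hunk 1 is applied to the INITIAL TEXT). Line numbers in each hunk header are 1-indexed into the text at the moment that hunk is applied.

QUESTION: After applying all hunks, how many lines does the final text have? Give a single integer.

Hunk 1: at line 5 remove [ckhxm,gzlfs] add [gpz] -> 12 lines: mqls yfjet gsg wwsec cnjac gpz qdk otmrv xsx pcbv chmr vqor
Hunk 2: at line 10 remove [chmr] add [msg,cqyp] -> 13 lines: mqls yfjet gsg wwsec cnjac gpz qdk otmrv xsx pcbv msg cqyp vqor
Hunk 3: at line 3 remove [cnjac,gpz,qdk] add [ock,trvw] -> 12 lines: mqls yfjet gsg wwsec ock trvw otmrv xsx pcbv msg cqyp vqor
Hunk 4: at line 2 remove [gsg,wwsec,ock] add [unpl] -> 10 lines: mqls yfjet unpl trvw otmrv xsx pcbv msg cqyp vqor
Final line count: 10

Answer: 10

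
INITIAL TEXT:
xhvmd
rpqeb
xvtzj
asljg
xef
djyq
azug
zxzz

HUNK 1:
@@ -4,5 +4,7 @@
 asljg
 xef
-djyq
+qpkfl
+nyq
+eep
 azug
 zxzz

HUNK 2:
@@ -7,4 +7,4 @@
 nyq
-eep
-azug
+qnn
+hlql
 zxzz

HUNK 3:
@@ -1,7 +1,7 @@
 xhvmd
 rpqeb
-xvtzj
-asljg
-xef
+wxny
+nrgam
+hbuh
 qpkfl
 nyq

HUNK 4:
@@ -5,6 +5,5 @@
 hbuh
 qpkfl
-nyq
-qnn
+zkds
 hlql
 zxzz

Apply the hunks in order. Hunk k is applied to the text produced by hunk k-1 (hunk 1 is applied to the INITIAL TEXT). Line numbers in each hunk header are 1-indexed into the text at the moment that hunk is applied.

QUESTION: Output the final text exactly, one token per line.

Hunk 1: at line 4 remove [djyq] add [qpkfl,nyq,eep] -> 10 lines: xhvmd rpqeb xvtzj asljg xef qpkfl nyq eep azug zxzz
Hunk 2: at line 7 remove [eep,azug] add [qnn,hlql] -> 10 lines: xhvmd rpqeb xvtzj asljg xef qpkfl nyq qnn hlql zxzz
Hunk 3: at line 1 remove [xvtzj,asljg,xef] add [wxny,nrgam,hbuh] -> 10 lines: xhvmd rpqeb wxny nrgam hbuh qpkfl nyq qnn hlql zxzz
Hunk 4: at line 5 remove [nyq,qnn] add [zkds] -> 9 lines: xhvmd rpqeb wxny nrgam hbuh qpkfl zkds hlql zxzz

Answer: xhvmd
rpqeb
wxny
nrgam
hbuh
qpkfl
zkds
hlql
zxzz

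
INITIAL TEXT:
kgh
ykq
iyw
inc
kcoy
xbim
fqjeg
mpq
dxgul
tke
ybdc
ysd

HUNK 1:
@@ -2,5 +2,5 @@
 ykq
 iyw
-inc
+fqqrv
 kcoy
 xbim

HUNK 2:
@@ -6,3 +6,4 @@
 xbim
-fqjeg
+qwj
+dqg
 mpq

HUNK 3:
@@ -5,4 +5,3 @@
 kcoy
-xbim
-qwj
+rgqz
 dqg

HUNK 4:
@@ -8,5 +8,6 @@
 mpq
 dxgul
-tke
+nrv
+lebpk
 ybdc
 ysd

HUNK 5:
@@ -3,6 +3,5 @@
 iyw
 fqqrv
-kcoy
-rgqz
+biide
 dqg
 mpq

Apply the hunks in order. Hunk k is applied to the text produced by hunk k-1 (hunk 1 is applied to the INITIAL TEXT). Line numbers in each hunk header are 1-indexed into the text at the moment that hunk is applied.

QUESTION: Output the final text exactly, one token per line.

Hunk 1: at line 2 remove [inc] add [fqqrv] -> 12 lines: kgh ykq iyw fqqrv kcoy xbim fqjeg mpq dxgul tke ybdc ysd
Hunk 2: at line 6 remove [fqjeg] add [qwj,dqg] -> 13 lines: kgh ykq iyw fqqrv kcoy xbim qwj dqg mpq dxgul tke ybdc ysd
Hunk 3: at line 5 remove [xbim,qwj] add [rgqz] -> 12 lines: kgh ykq iyw fqqrv kcoy rgqz dqg mpq dxgul tke ybdc ysd
Hunk 4: at line 8 remove [tke] add [nrv,lebpk] -> 13 lines: kgh ykq iyw fqqrv kcoy rgqz dqg mpq dxgul nrv lebpk ybdc ysd
Hunk 5: at line 3 remove [kcoy,rgqz] add [biide] -> 12 lines: kgh ykq iyw fqqrv biide dqg mpq dxgul nrv lebpk ybdc ysd

Answer: kgh
ykq
iyw
fqqrv
biide
dqg
mpq
dxgul
nrv
lebpk
ybdc
ysd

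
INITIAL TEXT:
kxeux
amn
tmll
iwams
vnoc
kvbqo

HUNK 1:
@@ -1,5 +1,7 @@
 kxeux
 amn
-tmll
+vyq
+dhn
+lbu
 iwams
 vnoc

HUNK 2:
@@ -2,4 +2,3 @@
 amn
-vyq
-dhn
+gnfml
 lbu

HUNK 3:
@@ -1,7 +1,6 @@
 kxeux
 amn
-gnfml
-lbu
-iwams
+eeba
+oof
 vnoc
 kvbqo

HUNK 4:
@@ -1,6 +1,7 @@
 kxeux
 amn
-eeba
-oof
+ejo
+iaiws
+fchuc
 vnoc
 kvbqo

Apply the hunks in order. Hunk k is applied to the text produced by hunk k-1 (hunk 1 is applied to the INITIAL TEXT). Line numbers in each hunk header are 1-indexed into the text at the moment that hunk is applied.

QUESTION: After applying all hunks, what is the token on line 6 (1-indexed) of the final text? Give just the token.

Answer: vnoc

Derivation:
Hunk 1: at line 1 remove [tmll] add [vyq,dhn,lbu] -> 8 lines: kxeux amn vyq dhn lbu iwams vnoc kvbqo
Hunk 2: at line 2 remove [vyq,dhn] add [gnfml] -> 7 lines: kxeux amn gnfml lbu iwams vnoc kvbqo
Hunk 3: at line 1 remove [gnfml,lbu,iwams] add [eeba,oof] -> 6 lines: kxeux amn eeba oof vnoc kvbqo
Hunk 4: at line 1 remove [eeba,oof] add [ejo,iaiws,fchuc] -> 7 lines: kxeux amn ejo iaiws fchuc vnoc kvbqo
Final line 6: vnoc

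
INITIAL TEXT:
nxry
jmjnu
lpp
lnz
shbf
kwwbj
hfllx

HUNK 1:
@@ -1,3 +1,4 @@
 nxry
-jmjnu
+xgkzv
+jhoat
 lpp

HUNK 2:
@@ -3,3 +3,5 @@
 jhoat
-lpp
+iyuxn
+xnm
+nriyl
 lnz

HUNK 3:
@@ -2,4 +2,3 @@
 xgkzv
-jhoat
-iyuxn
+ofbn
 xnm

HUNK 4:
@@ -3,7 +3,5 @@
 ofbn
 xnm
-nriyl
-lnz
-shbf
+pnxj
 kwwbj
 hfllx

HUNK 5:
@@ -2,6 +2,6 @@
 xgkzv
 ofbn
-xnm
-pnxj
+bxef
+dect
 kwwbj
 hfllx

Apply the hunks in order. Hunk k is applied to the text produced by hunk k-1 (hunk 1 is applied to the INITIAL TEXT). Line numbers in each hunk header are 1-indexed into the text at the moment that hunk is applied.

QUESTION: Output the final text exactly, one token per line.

Answer: nxry
xgkzv
ofbn
bxef
dect
kwwbj
hfllx

Derivation:
Hunk 1: at line 1 remove [jmjnu] add [xgkzv,jhoat] -> 8 lines: nxry xgkzv jhoat lpp lnz shbf kwwbj hfllx
Hunk 2: at line 3 remove [lpp] add [iyuxn,xnm,nriyl] -> 10 lines: nxry xgkzv jhoat iyuxn xnm nriyl lnz shbf kwwbj hfllx
Hunk 3: at line 2 remove [jhoat,iyuxn] add [ofbn] -> 9 lines: nxry xgkzv ofbn xnm nriyl lnz shbf kwwbj hfllx
Hunk 4: at line 3 remove [nriyl,lnz,shbf] add [pnxj] -> 7 lines: nxry xgkzv ofbn xnm pnxj kwwbj hfllx
Hunk 5: at line 2 remove [xnm,pnxj] add [bxef,dect] -> 7 lines: nxry xgkzv ofbn bxef dect kwwbj hfllx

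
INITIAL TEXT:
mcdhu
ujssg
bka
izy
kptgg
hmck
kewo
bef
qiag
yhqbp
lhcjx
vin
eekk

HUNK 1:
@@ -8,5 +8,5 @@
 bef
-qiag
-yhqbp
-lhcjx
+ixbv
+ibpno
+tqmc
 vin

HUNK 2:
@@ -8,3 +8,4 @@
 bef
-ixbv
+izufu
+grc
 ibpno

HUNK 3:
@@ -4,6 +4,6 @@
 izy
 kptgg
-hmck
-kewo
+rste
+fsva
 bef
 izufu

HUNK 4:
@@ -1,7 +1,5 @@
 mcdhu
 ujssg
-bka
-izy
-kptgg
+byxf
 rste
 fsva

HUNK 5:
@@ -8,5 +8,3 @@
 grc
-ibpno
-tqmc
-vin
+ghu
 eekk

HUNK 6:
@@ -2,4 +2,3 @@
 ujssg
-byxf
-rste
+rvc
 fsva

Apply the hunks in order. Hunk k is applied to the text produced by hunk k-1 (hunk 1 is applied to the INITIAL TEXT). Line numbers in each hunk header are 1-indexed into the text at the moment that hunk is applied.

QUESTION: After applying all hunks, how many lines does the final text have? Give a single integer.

Answer: 9

Derivation:
Hunk 1: at line 8 remove [qiag,yhqbp,lhcjx] add [ixbv,ibpno,tqmc] -> 13 lines: mcdhu ujssg bka izy kptgg hmck kewo bef ixbv ibpno tqmc vin eekk
Hunk 2: at line 8 remove [ixbv] add [izufu,grc] -> 14 lines: mcdhu ujssg bka izy kptgg hmck kewo bef izufu grc ibpno tqmc vin eekk
Hunk 3: at line 4 remove [hmck,kewo] add [rste,fsva] -> 14 lines: mcdhu ujssg bka izy kptgg rste fsva bef izufu grc ibpno tqmc vin eekk
Hunk 4: at line 1 remove [bka,izy,kptgg] add [byxf] -> 12 lines: mcdhu ujssg byxf rste fsva bef izufu grc ibpno tqmc vin eekk
Hunk 5: at line 8 remove [ibpno,tqmc,vin] add [ghu] -> 10 lines: mcdhu ujssg byxf rste fsva bef izufu grc ghu eekk
Hunk 6: at line 2 remove [byxf,rste] add [rvc] -> 9 lines: mcdhu ujssg rvc fsva bef izufu grc ghu eekk
Final line count: 9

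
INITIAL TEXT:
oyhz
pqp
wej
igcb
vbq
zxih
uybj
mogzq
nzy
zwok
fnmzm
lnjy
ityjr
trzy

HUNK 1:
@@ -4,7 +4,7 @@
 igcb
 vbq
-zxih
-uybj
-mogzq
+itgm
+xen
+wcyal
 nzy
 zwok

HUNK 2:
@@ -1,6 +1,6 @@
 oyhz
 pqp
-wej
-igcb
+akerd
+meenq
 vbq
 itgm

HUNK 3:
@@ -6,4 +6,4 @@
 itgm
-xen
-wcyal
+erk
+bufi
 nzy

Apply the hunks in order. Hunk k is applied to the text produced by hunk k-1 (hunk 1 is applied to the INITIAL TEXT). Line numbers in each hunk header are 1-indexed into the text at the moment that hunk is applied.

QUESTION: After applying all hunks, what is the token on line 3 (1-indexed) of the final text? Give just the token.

Hunk 1: at line 4 remove [zxih,uybj,mogzq] add [itgm,xen,wcyal] -> 14 lines: oyhz pqp wej igcb vbq itgm xen wcyal nzy zwok fnmzm lnjy ityjr trzy
Hunk 2: at line 1 remove [wej,igcb] add [akerd,meenq] -> 14 lines: oyhz pqp akerd meenq vbq itgm xen wcyal nzy zwok fnmzm lnjy ityjr trzy
Hunk 3: at line 6 remove [xen,wcyal] add [erk,bufi] -> 14 lines: oyhz pqp akerd meenq vbq itgm erk bufi nzy zwok fnmzm lnjy ityjr trzy
Final line 3: akerd

Answer: akerd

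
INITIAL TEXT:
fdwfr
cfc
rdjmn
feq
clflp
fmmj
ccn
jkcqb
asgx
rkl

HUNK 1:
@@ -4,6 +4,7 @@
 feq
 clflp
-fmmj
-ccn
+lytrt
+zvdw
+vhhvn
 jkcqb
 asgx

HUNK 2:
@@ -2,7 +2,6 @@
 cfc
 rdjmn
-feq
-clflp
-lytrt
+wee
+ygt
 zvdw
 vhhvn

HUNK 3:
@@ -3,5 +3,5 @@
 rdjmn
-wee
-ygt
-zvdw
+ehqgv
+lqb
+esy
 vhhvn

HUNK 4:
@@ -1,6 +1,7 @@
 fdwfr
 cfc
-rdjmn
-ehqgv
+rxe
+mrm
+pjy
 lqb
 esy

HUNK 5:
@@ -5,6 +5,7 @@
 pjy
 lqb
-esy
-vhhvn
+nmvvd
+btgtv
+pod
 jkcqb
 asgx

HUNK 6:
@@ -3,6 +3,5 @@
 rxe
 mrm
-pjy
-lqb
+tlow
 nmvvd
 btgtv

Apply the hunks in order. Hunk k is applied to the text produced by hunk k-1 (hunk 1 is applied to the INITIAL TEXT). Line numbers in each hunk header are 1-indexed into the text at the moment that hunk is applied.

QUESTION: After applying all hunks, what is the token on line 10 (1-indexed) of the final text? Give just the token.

Hunk 1: at line 4 remove [fmmj,ccn] add [lytrt,zvdw,vhhvn] -> 11 lines: fdwfr cfc rdjmn feq clflp lytrt zvdw vhhvn jkcqb asgx rkl
Hunk 2: at line 2 remove [feq,clflp,lytrt] add [wee,ygt] -> 10 lines: fdwfr cfc rdjmn wee ygt zvdw vhhvn jkcqb asgx rkl
Hunk 3: at line 3 remove [wee,ygt,zvdw] add [ehqgv,lqb,esy] -> 10 lines: fdwfr cfc rdjmn ehqgv lqb esy vhhvn jkcqb asgx rkl
Hunk 4: at line 1 remove [rdjmn,ehqgv] add [rxe,mrm,pjy] -> 11 lines: fdwfr cfc rxe mrm pjy lqb esy vhhvn jkcqb asgx rkl
Hunk 5: at line 5 remove [esy,vhhvn] add [nmvvd,btgtv,pod] -> 12 lines: fdwfr cfc rxe mrm pjy lqb nmvvd btgtv pod jkcqb asgx rkl
Hunk 6: at line 3 remove [pjy,lqb] add [tlow] -> 11 lines: fdwfr cfc rxe mrm tlow nmvvd btgtv pod jkcqb asgx rkl
Final line 10: asgx

Answer: asgx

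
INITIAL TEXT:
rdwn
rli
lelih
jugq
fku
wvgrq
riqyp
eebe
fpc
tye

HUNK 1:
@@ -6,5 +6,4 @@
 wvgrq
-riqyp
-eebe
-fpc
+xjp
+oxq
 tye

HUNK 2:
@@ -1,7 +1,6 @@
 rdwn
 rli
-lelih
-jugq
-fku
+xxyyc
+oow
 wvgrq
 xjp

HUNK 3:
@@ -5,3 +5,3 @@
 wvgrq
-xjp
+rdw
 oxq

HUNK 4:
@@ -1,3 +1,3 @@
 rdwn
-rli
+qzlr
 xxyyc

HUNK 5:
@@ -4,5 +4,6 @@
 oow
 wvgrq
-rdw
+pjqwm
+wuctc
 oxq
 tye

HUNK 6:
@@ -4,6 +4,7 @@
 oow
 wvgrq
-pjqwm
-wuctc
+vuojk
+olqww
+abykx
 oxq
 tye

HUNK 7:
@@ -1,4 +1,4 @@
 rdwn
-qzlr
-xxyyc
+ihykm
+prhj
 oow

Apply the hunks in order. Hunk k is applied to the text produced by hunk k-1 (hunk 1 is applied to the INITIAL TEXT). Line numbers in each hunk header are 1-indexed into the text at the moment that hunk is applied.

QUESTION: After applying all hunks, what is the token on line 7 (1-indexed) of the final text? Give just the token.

Hunk 1: at line 6 remove [riqyp,eebe,fpc] add [xjp,oxq] -> 9 lines: rdwn rli lelih jugq fku wvgrq xjp oxq tye
Hunk 2: at line 1 remove [lelih,jugq,fku] add [xxyyc,oow] -> 8 lines: rdwn rli xxyyc oow wvgrq xjp oxq tye
Hunk 3: at line 5 remove [xjp] add [rdw] -> 8 lines: rdwn rli xxyyc oow wvgrq rdw oxq tye
Hunk 4: at line 1 remove [rli] add [qzlr] -> 8 lines: rdwn qzlr xxyyc oow wvgrq rdw oxq tye
Hunk 5: at line 4 remove [rdw] add [pjqwm,wuctc] -> 9 lines: rdwn qzlr xxyyc oow wvgrq pjqwm wuctc oxq tye
Hunk 6: at line 4 remove [pjqwm,wuctc] add [vuojk,olqww,abykx] -> 10 lines: rdwn qzlr xxyyc oow wvgrq vuojk olqww abykx oxq tye
Hunk 7: at line 1 remove [qzlr,xxyyc] add [ihykm,prhj] -> 10 lines: rdwn ihykm prhj oow wvgrq vuojk olqww abykx oxq tye
Final line 7: olqww

Answer: olqww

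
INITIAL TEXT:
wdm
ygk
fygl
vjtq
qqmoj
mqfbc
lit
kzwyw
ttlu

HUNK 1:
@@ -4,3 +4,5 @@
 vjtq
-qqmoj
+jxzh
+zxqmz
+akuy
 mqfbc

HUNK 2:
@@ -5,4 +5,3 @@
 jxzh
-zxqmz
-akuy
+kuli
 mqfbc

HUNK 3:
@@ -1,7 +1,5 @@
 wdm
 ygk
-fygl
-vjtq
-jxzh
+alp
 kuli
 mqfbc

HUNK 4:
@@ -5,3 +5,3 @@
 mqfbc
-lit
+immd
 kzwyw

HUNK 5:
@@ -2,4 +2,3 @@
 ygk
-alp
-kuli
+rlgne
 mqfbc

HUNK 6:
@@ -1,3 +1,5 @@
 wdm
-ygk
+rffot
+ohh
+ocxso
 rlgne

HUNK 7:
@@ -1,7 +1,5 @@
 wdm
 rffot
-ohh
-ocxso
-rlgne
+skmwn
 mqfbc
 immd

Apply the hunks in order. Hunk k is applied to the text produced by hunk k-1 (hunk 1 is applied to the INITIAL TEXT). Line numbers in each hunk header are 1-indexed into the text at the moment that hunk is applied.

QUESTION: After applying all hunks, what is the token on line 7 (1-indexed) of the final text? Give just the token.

Answer: ttlu

Derivation:
Hunk 1: at line 4 remove [qqmoj] add [jxzh,zxqmz,akuy] -> 11 lines: wdm ygk fygl vjtq jxzh zxqmz akuy mqfbc lit kzwyw ttlu
Hunk 2: at line 5 remove [zxqmz,akuy] add [kuli] -> 10 lines: wdm ygk fygl vjtq jxzh kuli mqfbc lit kzwyw ttlu
Hunk 3: at line 1 remove [fygl,vjtq,jxzh] add [alp] -> 8 lines: wdm ygk alp kuli mqfbc lit kzwyw ttlu
Hunk 4: at line 5 remove [lit] add [immd] -> 8 lines: wdm ygk alp kuli mqfbc immd kzwyw ttlu
Hunk 5: at line 2 remove [alp,kuli] add [rlgne] -> 7 lines: wdm ygk rlgne mqfbc immd kzwyw ttlu
Hunk 6: at line 1 remove [ygk] add [rffot,ohh,ocxso] -> 9 lines: wdm rffot ohh ocxso rlgne mqfbc immd kzwyw ttlu
Hunk 7: at line 1 remove [ohh,ocxso,rlgne] add [skmwn] -> 7 lines: wdm rffot skmwn mqfbc immd kzwyw ttlu
Final line 7: ttlu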